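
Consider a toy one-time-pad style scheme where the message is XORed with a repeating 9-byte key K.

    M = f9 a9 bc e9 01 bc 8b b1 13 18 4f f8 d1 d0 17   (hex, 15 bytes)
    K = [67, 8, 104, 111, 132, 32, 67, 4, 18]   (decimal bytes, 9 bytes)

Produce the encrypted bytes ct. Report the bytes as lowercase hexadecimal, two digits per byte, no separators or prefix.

baa1d486859cc8b5015b4790be5437

The 9-byte key repeats, so the effective keystream is 43 08 68 6f 84 20 43 04 12 43 08 68 6f 84 20.
byte 0: 249 ⊕  67 = 186
byte 1: 169 ⊕   8 = 161
byte 2: 188 ⊕ 104 = 212
byte 3: 233 ⊕ 111 = 134
byte 4:   1 ⊕ 132 = 133
byte 5: 188 ⊕  32 = 156
byte 6: 139 ⊕  67 = 200
byte 7: 177 ⊕   4 = 181
byte 8:  19 ⊕  18 =   1
byte 9:  24 ⊕  67 =  91
byte 10:  79 ⊕   8 =  71
byte 11: 248 ⊕ 104 = 144
byte 12: 209 ⊕ 111 = 190
byte 13: 208 ⊕ 132 =  84
byte 14:  23 ⊕  32 =  55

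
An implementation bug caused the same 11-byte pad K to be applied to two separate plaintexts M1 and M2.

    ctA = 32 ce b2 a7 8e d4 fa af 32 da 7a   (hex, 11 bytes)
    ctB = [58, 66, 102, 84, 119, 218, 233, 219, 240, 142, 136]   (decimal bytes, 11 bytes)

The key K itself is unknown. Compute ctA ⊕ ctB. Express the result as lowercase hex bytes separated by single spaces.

ctA ⊕ ctB = (M1 ⊕ K) ⊕ (M2 ⊕ K) = M1 ⊕ M2 — the shared key cancels under XOR.
32 xor 3a = 08
ce xor 42 = 8c
b2 xor 66 = d4
a7 xor 54 = f3
8e xor 77 = f9
d4 xor da = 0e
fa xor e9 = 13
af xor db = 74
32 xor f0 = c2
da xor 8e = 54
7a xor 88 = f2

08 8c d4 f3 f9 0e 13 74 c2 54 f2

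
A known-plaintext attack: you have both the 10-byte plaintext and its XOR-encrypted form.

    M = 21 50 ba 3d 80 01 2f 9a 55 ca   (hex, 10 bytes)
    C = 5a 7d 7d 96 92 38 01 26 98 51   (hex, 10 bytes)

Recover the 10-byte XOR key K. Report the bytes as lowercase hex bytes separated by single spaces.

Since C = M ⊕ K, XORing both sides with M gives K = M ⊕ C.
00100001 XOR 01011010 = 01111011
01010000 XOR 01111101 = 00101101
10111010 XOR 01111101 = 11000111
00111101 XOR 10010110 = 10101011
10000000 XOR 10010010 = 00010010
00000001 XOR 00111000 = 00111001
00101111 XOR 00000001 = 00101110
10011010 XOR 00100110 = 10111100
01010101 XOR 10011000 = 11001101
11001010 XOR 01010001 = 10011011

7b 2d c7 ab 12 39 2e bc cd 9b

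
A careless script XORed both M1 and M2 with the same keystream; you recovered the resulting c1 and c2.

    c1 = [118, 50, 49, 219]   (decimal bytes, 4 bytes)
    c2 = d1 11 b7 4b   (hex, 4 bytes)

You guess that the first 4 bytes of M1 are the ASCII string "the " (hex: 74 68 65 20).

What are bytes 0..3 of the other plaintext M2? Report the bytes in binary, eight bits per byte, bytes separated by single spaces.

11010011 01001011 11100011 10110000

First, c1 ⊕ c2 = (M1 ⊕ K) ⊕ (M2 ⊕ K) = M1 ⊕ M2, so the key drops out. Then M2 = (M1 ⊕ M2) ⊕ M1 over the first 4 bytes.
byte 0: (76 ^ d1) ^ 74 = a7 ^ 74 = d3
byte 1: (32 ^ 11) ^ 68 = 23 ^ 68 = 4b
byte 2: (31 ^ b7) ^ 65 = 86 ^ 65 = e3
byte 3: (db ^ 4b) ^ 20 = 90 ^ 20 = b0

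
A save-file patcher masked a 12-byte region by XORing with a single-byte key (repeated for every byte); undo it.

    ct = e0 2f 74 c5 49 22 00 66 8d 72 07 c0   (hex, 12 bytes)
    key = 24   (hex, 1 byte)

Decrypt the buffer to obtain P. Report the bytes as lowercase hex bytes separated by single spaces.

c4 0b 50 e1 6d 06 24 42 a9 56 23 e4

The 1-byte key repeats, so the effective keystream is 24 24 24 24 24 24 24 24 24 24 24 24.
byte 0: 11100000 ^ 00100100 = 11000100
byte 1: 00101111 ^ 00100100 = 00001011
byte 2: 01110100 ^ 00100100 = 01010000
byte 3: 11000101 ^ 00100100 = 11100001
byte 4: 01001001 ^ 00100100 = 01101101
byte 5: 00100010 ^ 00100100 = 00000110
byte 6: 00000000 ^ 00100100 = 00100100
byte 7: 01100110 ^ 00100100 = 01000010
byte 8: 10001101 ^ 00100100 = 10101001
byte 9: 01110010 ^ 00100100 = 01010110
byte 10: 00000111 ^ 00100100 = 00100011
byte 11: 11000000 ^ 00100100 = 11100100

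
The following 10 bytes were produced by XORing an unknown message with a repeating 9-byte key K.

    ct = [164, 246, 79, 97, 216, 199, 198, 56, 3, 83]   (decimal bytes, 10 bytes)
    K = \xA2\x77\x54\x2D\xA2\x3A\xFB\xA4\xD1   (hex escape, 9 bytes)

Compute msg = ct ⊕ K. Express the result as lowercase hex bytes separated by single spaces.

The 9-byte key repeats, so the effective keystream is a2 77 54 2d a2 3a fb a4 d1 a2.
byte 0: a4 ^ a2 = 06
byte 1: f6 ^ 77 = 81
byte 2: 4f ^ 54 = 1b
byte 3: 61 ^ 2d = 4c
byte 4: d8 ^ a2 = 7a
byte 5: c7 ^ 3a = fd
byte 6: c6 ^ fb = 3d
byte 7: 38 ^ a4 = 9c
byte 8: 03 ^ d1 = d2
byte 9: 53 ^ a2 = f1

06 81 1b 4c 7a fd 3d 9c d2 f1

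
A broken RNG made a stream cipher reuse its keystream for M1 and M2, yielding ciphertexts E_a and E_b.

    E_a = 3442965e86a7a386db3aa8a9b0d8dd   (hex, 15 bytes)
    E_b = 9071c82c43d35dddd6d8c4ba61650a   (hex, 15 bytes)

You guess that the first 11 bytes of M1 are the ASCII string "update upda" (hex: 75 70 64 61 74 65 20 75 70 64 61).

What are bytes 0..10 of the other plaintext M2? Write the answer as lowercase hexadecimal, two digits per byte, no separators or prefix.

d1433a13b111de2e7d860d

First, E_a ⊕ E_b = (M1 ⊕ K) ⊕ (M2 ⊕ K) = M1 ⊕ M2, so the key drops out. Then M2 = (M1 ⊕ M2) ⊕ M1 over the first 11 bytes.
byte 0: (34 XOR 90) XOR 75 = a4 XOR 75 = d1
byte 1: (42 XOR 71) XOR 70 = 33 XOR 70 = 43
byte 2: (96 XOR c8) XOR 64 = 5e XOR 64 = 3a
byte 3: (5e XOR 2c) XOR 61 = 72 XOR 61 = 13
byte 4: (86 XOR 43) XOR 74 = c5 XOR 74 = b1
byte 5: (a7 XOR d3) XOR 65 = 74 XOR 65 = 11
byte 6: (a3 XOR 5d) XOR 20 = fe XOR 20 = de
byte 7: (86 XOR dd) XOR 75 = 5b XOR 75 = 2e
byte 8: (db XOR d6) XOR 70 = 0d XOR 70 = 7d
byte 9: (3a XOR d8) XOR 64 = e2 XOR 64 = 86
byte 10: (a8 XOR c4) XOR 61 = 6c XOR 61 = 0d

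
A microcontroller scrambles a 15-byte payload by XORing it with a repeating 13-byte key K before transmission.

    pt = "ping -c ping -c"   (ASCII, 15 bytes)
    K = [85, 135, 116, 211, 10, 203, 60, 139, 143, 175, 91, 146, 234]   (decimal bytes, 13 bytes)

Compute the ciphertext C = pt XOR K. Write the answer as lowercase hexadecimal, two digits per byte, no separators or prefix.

25ee1ab42ae65fabffc635f5ca78e4

The 13-byte key repeats, so the effective keystream is 55 87 74 d3 0a cb 3c 8b 8f af 5b 92 ea 55 87.
byte 0: 70 ⊕ 55 = 25
byte 1: 69 ⊕ 87 = ee
byte 2: 6e ⊕ 74 = 1a
byte 3: 67 ⊕ d3 = b4
byte 4: 20 ⊕ 0a = 2a
byte 5: 2d ⊕ cb = e6
byte 6: 63 ⊕ 3c = 5f
byte 7: 20 ⊕ 8b = ab
byte 8: 70 ⊕ 8f = ff
byte 9: 69 ⊕ af = c6
byte 10: 6e ⊕ 5b = 35
byte 11: 67 ⊕ 92 = f5
byte 12: 20 ⊕ ea = ca
byte 13: 2d ⊕ 55 = 78
byte 14: 63 ⊕ 87 = e4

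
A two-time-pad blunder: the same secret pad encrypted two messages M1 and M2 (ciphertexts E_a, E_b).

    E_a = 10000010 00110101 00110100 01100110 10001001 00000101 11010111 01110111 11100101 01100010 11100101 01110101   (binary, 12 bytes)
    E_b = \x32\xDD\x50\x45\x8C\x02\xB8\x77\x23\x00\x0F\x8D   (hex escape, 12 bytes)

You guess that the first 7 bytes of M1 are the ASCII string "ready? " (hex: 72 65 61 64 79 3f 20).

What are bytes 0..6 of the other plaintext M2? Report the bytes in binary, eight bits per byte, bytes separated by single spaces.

11000010 10001101 00000101 01000111 01111100 00111000 01001111

First, E_a ⊕ E_b = (M1 ⊕ K) ⊕ (M2 ⊕ K) = M1 ⊕ M2, so the key drops out. Then M2 = (M1 ⊕ M2) ⊕ M1 over the first 7 bytes.
byte 0: (82 XOR 32) XOR 72 = b0 XOR 72 = c2
byte 1: (35 XOR dd) XOR 65 = e8 XOR 65 = 8d
byte 2: (34 XOR 50) XOR 61 = 64 XOR 61 = 05
byte 3: (66 XOR 45) XOR 64 = 23 XOR 64 = 47
byte 4: (89 XOR 8c) XOR 79 = 05 XOR 79 = 7c
byte 5: (05 XOR 02) XOR 3f = 07 XOR 3f = 38
byte 6: (d7 XOR b8) XOR 20 = 6f XOR 20 = 4f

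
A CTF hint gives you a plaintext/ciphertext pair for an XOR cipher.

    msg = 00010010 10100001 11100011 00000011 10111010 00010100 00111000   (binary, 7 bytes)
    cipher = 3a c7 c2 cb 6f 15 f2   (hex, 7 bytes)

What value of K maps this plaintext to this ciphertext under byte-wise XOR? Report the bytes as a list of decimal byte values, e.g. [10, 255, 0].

[40, 102, 33, 200, 213, 1, 202]

Since cipher = msg ⊕ K, XORing both sides with msg gives K = msg ⊕ cipher.
byte 0: 12 ^ 3a = 28
byte 1: a1 ^ c7 = 66
byte 2: e3 ^ c2 = 21
byte 3: 03 ^ cb = c8
byte 4: ba ^ 6f = d5
byte 5: 14 ^ 15 = 01
byte 6: 38 ^ f2 = ca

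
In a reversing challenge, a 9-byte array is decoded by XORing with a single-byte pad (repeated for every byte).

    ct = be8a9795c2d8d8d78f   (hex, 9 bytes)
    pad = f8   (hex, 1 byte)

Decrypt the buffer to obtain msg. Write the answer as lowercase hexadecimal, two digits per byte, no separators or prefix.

46726f6d3a20202f77

The 1-byte key repeats, so the effective keystream is f8 f8 f8 f8 f8 f8 f8 f8 f8.
byte 0: 190 ⊕ 248 =  70
byte 1: 138 ⊕ 248 = 114
byte 2: 151 ⊕ 248 = 111
byte 3: 149 ⊕ 248 = 109
byte 4: 194 ⊕ 248 =  58
byte 5: 216 ⊕ 248 =  32
byte 6: 216 ⊕ 248 =  32
byte 7: 215 ⊕ 248 =  47
byte 8: 143 ⊕ 248 = 119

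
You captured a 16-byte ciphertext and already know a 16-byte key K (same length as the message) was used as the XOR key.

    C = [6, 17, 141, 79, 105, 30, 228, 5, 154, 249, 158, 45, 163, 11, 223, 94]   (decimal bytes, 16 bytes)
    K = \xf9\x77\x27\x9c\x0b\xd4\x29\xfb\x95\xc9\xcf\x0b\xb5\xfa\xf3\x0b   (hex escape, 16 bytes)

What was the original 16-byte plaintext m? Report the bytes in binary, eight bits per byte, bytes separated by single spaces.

06 XOR f9 = ff
11 XOR 77 = 66
8d XOR 27 = aa
4f XOR 9c = d3
69 XOR 0b = 62
1e XOR d4 = ca
e4 XOR 29 = cd
05 XOR fb = fe
9a XOR 95 = 0f
f9 XOR c9 = 30
9e XOR cf = 51
2d XOR 0b = 26
a3 XOR b5 = 16
0b XOR fa = f1
df XOR f3 = 2c
5e XOR 0b = 55

11111111 01100110 10101010 11010011 01100010 11001010 11001101 11111110 00001111 00110000 01010001 00100110 00010110 11110001 00101100 01010101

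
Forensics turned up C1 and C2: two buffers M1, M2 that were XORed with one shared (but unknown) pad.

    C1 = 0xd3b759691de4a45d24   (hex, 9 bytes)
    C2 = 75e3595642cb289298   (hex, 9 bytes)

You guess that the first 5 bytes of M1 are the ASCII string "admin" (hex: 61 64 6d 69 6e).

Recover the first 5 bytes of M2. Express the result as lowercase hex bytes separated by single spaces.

First, C1 ⊕ C2 = (M1 ⊕ K) ⊕ (M2 ⊕ K) = M1 ⊕ M2, so the key drops out. Then M2 = (M1 ⊕ M2) ⊕ M1 over the first 5 bytes.
byte 0: (d3 ⊕ 75) ⊕ 61 = a6 ⊕ 61 = c7
byte 1: (b7 ⊕ e3) ⊕ 64 = 54 ⊕ 64 = 30
byte 2: (59 ⊕ 59) ⊕ 6d = 00 ⊕ 6d = 6d
byte 3: (69 ⊕ 56) ⊕ 69 = 3f ⊕ 69 = 56
byte 4: (1d ⊕ 42) ⊕ 6e = 5f ⊕ 6e = 31

c7 30 6d 56 31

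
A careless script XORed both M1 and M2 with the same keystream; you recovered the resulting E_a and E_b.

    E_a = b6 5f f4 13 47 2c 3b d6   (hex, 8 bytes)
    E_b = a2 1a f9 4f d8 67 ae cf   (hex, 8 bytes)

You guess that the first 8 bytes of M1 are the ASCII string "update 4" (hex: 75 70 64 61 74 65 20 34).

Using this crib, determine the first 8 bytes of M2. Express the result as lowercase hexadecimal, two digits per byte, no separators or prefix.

First, E_a ⊕ E_b = (M1 ⊕ K) ⊕ (M2 ⊕ K) = M1 ⊕ M2, so the key drops out. Then M2 = (M1 ⊕ M2) ⊕ M1 over the first 8 bytes.
byte 0: (b6 ⊕ a2) ⊕ 75 = 14 ⊕ 75 = 61
byte 1: (5f ⊕ 1a) ⊕ 70 = 45 ⊕ 70 = 35
byte 2: (f4 ⊕ f9) ⊕ 64 = 0d ⊕ 64 = 69
byte 3: (13 ⊕ 4f) ⊕ 61 = 5c ⊕ 61 = 3d
byte 4: (47 ⊕ d8) ⊕ 74 = 9f ⊕ 74 = eb
byte 5: (2c ⊕ 67) ⊕ 65 = 4b ⊕ 65 = 2e
byte 6: (3b ⊕ ae) ⊕ 20 = 95 ⊕ 20 = b5
byte 7: (d6 ⊕ cf) ⊕ 34 = 19 ⊕ 34 = 2d

6135693deb2eb52d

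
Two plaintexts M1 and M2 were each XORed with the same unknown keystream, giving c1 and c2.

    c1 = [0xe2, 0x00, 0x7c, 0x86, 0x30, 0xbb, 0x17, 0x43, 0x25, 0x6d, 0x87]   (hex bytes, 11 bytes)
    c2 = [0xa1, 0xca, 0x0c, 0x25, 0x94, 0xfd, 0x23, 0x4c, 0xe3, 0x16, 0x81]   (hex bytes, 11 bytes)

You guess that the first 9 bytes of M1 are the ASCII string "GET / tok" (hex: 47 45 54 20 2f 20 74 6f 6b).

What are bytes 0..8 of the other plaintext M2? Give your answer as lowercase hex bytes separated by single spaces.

04 8f 24 83 8b 66 40 60 ad

First, c1 ⊕ c2 = (M1 ⊕ K) ⊕ (M2 ⊕ K) = M1 ⊕ M2, so the key drops out. Then M2 = (M1 ⊕ M2) ⊕ M1 over the first 9 bytes.
byte 0: (e2 XOR a1) XOR 47 = 43 XOR 47 = 04
byte 1: (00 XOR ca) XOR 45 = ca XOR 45 = 8f
byte 2: (7c XOR 0c) XOR 54 = 70 XOR 54 = 24
byte 3: (86 XOR 25) XOR 20 = a3 XOR 20 = 83
byte 4: (30 XOR 94) XOR 2f = a4 XOR 2f = 8b
byte 5: (bb XOR fd) XOR 20 = 46 XOR 20 = 66
byte 6: (17 XOR 23) XOR 74 = 34 XOR 74 = 40
byte 7: (43 XOR 4c) XOR 6f = 0f XOR 6f = 60
byte 8: (25 XOR e3) XOR 6b = c6 XOR 6b = ad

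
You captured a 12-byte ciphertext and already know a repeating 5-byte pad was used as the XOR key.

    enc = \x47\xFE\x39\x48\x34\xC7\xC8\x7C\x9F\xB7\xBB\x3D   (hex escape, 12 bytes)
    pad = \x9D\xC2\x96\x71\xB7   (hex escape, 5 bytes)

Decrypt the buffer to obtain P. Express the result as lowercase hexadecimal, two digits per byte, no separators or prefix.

The 5-byte key repeats, so the effective keystream is 9d c2 96 71 b7 9d c2 96 71 b7 9d c2.
byte 0:  71 xor 157 = 218
byte 1: 254 xor 194 =  60
byte 2:  57 xor 150 = 175
byte 3:  72 xor 113 =  57
byte 4:  52 xor 183 = 131
byte 5: 199 xor 157 =  90
byte 6: 200 xor 194 =  10
byte 7: 124 xor 150 = 234
byte 8: 159 xor 113 = 238
byte 9: 183 xor 183 =   0
byte 10: 187 xor 157 =  38
byte 11:  61 xor 194 = 255

da3caf39835a0aeaee0026ff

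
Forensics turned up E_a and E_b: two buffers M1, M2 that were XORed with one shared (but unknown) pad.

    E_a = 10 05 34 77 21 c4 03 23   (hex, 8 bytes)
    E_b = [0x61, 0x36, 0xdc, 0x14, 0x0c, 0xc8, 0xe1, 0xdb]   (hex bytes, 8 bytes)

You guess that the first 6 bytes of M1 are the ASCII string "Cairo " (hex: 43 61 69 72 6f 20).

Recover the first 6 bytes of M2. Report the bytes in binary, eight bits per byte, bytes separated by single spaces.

First, E_a ⊕ E_b = (M1 ⊕ K) ⊕ (M2 ⊕ K) = M1 ⊕ M2, so the key drops out. Then M2 = (M1 ⊕ M2) ⊕ M1 over the first 6 bytes.
byte 0: (10 ⊕ 61) ⊕ 43 = 71 ⊕ 43 = 32
byte 1: (05 ⊕ 36) ⊕ 61 = 33 ⊕ 61 = 52
byte 2: (34 ⊕ dc) ⊕ 69 = e8 ⊕ 69 = 81
byte 3: (77 ⊕ 14) ⊕ 72 = 63 ⊕ 72 = 11
byte 4: (21 ⊕ 0c) ⊕ 6f = 2d ⊕ 6f = 42
byte 5: (c4 ⊕ c8) ⊕ 20 = 0c ⊕ 20 = 2c

00110010 01010010 10000001 00010001 01000010 00101100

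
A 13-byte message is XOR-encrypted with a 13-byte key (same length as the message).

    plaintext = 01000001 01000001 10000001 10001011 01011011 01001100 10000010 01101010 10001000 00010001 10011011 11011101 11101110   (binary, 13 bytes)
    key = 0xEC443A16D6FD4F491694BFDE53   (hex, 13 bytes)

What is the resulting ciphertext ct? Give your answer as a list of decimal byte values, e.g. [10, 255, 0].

01000001 ^ 11101100 = 10101101
01000001 ^ 01000100 = 00000101
10000001 ^ 00111010 = 10111011
10001011 ^ 00010110 = 10011101
01011011 ^ 11010110 = 10001101
01001100 ^ 11111101 = 10110001
10000010 ^ 01001111 = 11001101
01101010 ^ 01001001 = 00100011
10001000 ^ 00010110 = 10011110
00010001 ^ 10010100 = 10000101
10011011 ^ 10111111 = 00100100
11011101 ^ 11011110 = 00000011
11101110 ^ 01010011 = 10111101

[173, 5, 187, 157, 141, 177, 205, 35, 158, 133, 36, 3, 189]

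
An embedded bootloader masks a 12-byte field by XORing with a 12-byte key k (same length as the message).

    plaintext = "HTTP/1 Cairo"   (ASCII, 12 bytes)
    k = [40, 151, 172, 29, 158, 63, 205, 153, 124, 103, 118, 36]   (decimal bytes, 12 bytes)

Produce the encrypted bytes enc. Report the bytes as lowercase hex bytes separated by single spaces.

60 c3 f8 4d b1 0e ed da 1d 0e 04 4b

byte 0: 48 ⊕ 28 = 60
byte 1: 54 ⊕ 97 = c3
byte 2: 54 ⊕ ac = f8
byte 3: 50 ⊕ 1d = 4d
byte 4: 2f ⊕ 9e = b1
byte 5: 31 ⊕ 3f = 0e
byte 6: 20 ⊕ cd = ed
byte 7: 43 ⊕ 99 = da
byte 8: 61 ⊕ 7c = 1d
byte 9: 69 ⊕ 67 = 0e
byte 10: 72 ⊕ 76 = 04
byte 11: 6f ⊕ 24 = 4b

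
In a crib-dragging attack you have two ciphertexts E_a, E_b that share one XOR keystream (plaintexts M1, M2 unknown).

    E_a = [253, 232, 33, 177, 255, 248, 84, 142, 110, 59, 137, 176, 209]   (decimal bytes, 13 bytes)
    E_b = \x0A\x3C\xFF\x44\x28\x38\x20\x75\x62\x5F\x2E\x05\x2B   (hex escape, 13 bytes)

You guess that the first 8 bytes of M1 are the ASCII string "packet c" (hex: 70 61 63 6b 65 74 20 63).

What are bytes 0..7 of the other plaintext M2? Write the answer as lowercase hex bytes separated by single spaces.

87 b5 bd 9e b2 b4 54 98

First, E_a ⊕ E_b = (M1 ⊕ K) ⊕ (M2 ⊕ K) = M1 ⊕ M2, so the key drops out. Then M2 = (M1 ⊕ M2) ⊕ M1 over the first 8 bytes.
byte 0: (fd XOR 0a) XOR 70 = f7 XOR 70 = 87
byte 1: (e8 XOR 3c) XOR 61 = d4 XOR 61 = b5
byte 2: (21 XOR ff) XOR 63 = de XOR 63 = bd
byte 3: (b1 XOR 44) XOR 6b = f5 XOR 6b = 9e
byte 4: (ff XOR 28) XOR 65 = d7 XOR 65 = b2
byte 5: (f8 XOR 38) XOR 74 = c0 XOR 74 = b4
byte 6: (54 XOR 20) XOR 20 = 74 XOR 20 = 54
byte 7: (8e XOR 75) XOR 63 = fb XOR 63 = 98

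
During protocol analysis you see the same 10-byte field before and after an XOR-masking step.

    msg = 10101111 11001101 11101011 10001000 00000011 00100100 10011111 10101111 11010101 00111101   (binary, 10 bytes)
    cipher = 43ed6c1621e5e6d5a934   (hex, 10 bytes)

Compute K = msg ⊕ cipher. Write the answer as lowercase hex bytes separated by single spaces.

ec 20 87 9e 22 c1 79 7a 7c 09

Since cipher = msg ⊕ K, XORing both sides with msg gives K = msg ⊕ cipher.
byte 0: 10101111 ⊕ 01000011 = 11101100
byte 1: 11001101 ⊕ 11101101 = 00100000
byte 2: 11101011 ⊕ 01101100 = 10000111
byte 3: 10001000 ⊕ 00010110 = 10011110
byte 4: 00000011 ⊕ 00100001 = 00100010
byte 5: 00100100 ⊕ 11100101 = 11000001
byte 6: 10011111 ⊕ 11100110 = 01111001
byte 7: 10101111 ⊕ 11010101 = 01111010
byte 8: 11010101 ⊕ 10101001 = 01111100
byte 9: 00111101 ⊕ 00110100 = 00001001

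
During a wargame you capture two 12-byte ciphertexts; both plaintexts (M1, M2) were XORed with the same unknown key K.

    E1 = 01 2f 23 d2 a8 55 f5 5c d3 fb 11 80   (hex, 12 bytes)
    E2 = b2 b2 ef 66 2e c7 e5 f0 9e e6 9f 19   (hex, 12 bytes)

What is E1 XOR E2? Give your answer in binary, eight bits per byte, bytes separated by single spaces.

E1 ⊕ E2 = (M1 ⊕ K) ⊕ (M2 ⊕ K) = M1 ⊕ M2 — the shared key cancels under XOR.
01 XOR b2 = b3
2f XOR b2 = 9d
23 XOR ef = cc
d2 XOR 66 = b4
a8 XOR 2e = 86
55 XOR c7 = 92
f5 XOR e5 = 10
5c XOR f0 = ac
d3 XOR 9e = 4d
fb XOR e6 = 1d
11 XOR 9f = 8e
80 XOR 19 = 99

10110011 10011101 11001100 10110100 10000110 10010010 00010000 10101100 01001101 00011101 10001110 10011001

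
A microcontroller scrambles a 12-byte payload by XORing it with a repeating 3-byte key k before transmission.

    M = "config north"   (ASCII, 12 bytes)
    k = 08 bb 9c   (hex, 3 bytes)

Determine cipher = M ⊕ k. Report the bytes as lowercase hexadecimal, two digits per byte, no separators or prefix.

6bd4f26ed2fb28d5f37acff4

The 3-byte key repeats, so the effective keystream is 08 bb 9c 08 bb 9c 08 bb 9c 08 bb 9c.
byte 0: 63 ⊕ 08 = 6b
byte 1: 6f ⊕ bb = d4
byte 2: 6e ⊕ 9c = f2
byte 3: 66 ⊕ 08 = 6e
byte 4: 69 ⊕ bb = d2
byte 5: 67 ⊕ 9c = fb
byte 6: 20 ⊕ 08 = 28
byte 7: 6e ⊕ bb = d5
byte 8: 6f ⊕ 9c = f3
byte 9: 72 ⊕ 08 = 7a
byte 10: 74 ⊕ bb = cf
byte 11: 68 ⊕ 9c = f4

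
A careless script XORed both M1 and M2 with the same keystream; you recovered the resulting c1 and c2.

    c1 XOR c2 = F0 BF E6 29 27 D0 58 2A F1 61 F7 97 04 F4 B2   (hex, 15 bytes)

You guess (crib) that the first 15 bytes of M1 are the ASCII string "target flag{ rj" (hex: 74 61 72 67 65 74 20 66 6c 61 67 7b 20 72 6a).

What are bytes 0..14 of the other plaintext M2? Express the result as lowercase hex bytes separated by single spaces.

Since c1 ⊕ c2 = M1 ⊕ M2, XORing with the guessed M1 bytes yields the corresponding M2 bytes: M2 = (c1 ⊕ c2) ⊕ M1.
f0 ⊕ 74 = 84
bf ⊕ 61 = de
e6 ⊕ 72 = 94
29 ⊕ 67 = 4e
27 ⊕ 65 = 42
d0 ⊕ 74 = a4
58 ⊕ 20 = 78
2a ⊕ 66 = 4c
f1 ⊕ 6c = 9d
61 ⊕ 61 = 00
f7 ⊕ 67 = 90
97 ⊕ 7b = ec
04 ⊕ 20 = 24
f4 ⊕ 72 = 86
b2 ⊕ 6a = d8

84 de 94 4e 42 a4 78 4c 9d 00 90 ec 24 86 d8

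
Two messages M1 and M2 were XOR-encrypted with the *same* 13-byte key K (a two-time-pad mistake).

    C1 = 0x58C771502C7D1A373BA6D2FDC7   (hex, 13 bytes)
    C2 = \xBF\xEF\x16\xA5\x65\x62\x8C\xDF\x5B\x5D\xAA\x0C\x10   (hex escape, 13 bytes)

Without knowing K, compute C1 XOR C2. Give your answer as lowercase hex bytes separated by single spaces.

e7 28 67 f5 49 1f 96 e8 60 fb 78 f1 d7

C1 ⊕ C2 = (M1 ⊕ K) ⊕ (M2 ⊕ K) = M1 ⊕ M2 — the shared key cancels under XOR.
58 XOR bf = e7
c7 XOR ef = 28
71 XOR 16 = 67
50 XOR a5 = f5
2c XOR 65 = 49
7d XOR 62 = 1f
1a XOR 8c = 96
37 XOR df = e8
3b XOR 5b = 60
a6 XOR 5d = fb
d2 XOR aa = 78
fd XOR 0c = f1
c7 XOR 10 = d7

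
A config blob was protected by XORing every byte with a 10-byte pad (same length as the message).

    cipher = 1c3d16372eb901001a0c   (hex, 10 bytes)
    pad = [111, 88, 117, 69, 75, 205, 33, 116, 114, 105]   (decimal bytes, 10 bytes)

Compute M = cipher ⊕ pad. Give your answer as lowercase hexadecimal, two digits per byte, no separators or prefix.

1c ^ 6f = 73
3d ^ 58 = 65
16 ^ 75 = 63
37 ^ 45 = 72
2e ^ 4b = 65
b9 ^ cd = 74
01 ^ 21 = 20
00 ^ 74 = 74
1a ^ 72 = 68
0c ^ 69 = 65

73656372657420746865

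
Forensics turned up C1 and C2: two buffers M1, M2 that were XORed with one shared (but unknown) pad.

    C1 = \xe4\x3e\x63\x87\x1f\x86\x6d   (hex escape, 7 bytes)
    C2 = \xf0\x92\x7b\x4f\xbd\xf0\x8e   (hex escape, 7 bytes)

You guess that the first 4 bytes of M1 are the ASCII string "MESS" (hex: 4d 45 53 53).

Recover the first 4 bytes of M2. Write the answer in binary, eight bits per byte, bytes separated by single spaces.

01011001 11101001 01001011 10011011

First, C1 ⊕ C2 = (M1 ⊕ K) ⊕ (M2 ⊕ K) = M1 ⊕ M2, so the key drops out. Then M2 = (M1 ⊕ M2) ⊕ M1 over the first 4 bytes.
byte 0: (e4 XOR f0) XOR 4d = 14 XOR 4d = 59
byte 1: (3e XOR 92) XOR 45 = ac XOR 45 = e9
byte 2: (63 XOR 7b) XOR 53 = 18 XOR 53 = 4b
byte 3: (87 XOR 4f) XOR 53 = c8 XOR 53 = 9b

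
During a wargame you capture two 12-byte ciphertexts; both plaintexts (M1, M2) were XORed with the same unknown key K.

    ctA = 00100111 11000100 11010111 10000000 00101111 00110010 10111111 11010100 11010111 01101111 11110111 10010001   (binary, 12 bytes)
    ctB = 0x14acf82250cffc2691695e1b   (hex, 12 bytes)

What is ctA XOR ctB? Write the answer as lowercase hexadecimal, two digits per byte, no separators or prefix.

33682fa27ffd43f24606a98a

ctA ⊕ ctB = (M1 ⊕ K) ⊕ (M2 ⊕ K) = M1 ⊕ M2 — the shared key cancels under XOR.
27 xor 14 = 33
c4 xor ac = 68
d7 xor f8 = 2f
80 xor 22 = a2
2f xor 50 = 7f
32 xor cf = fd
bf xor fc = 43
d4 xor 26 = f2
d7 xor 91 = 46
6f xor 69 = 06
f7 xor 5e = a9
91 xor 1b = 8a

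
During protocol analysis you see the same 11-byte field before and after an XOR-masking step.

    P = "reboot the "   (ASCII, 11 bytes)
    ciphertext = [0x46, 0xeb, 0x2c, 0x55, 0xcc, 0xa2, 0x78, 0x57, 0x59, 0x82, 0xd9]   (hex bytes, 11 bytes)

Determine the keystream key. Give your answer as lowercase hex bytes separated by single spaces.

Since ciphertext = P ⊕ key, XORing both sides with P gives key = P ⊕ ciphertext.
72 xor 46 = 34
65 xor eb = 8e
62 xor 2c = 4e
6f xor 55 = 3a
6f xor cc = a3
74 xor a2 = d6
20 xor 78 = 58
74 xor 57 = 23
68 xor 59 = 31
65 xor 82 = e7
20 xor d9 = f9

34 8e 4e 3a a3 d6 58 23 31 e7 f9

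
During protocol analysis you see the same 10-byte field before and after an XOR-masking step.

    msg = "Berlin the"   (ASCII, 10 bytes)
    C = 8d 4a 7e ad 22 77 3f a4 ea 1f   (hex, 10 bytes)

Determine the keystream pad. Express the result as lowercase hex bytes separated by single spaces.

Since C = msg ⊕ pad, XORing both sides with msg gives pad = msg ⊕ C.
42 xor 8d = cf
65 xor 4a = 2f
72 xor 7e = 0c
6c xor ad = c1
69 xor 22 = 4b
6e xor 77 = 19
20 xor 3f = 1f
74 xor a4 = d0
68 xor ea = 82
65 xor 1f = 7a

cf 2f 0c c1 4b 19 1f d0 82 7a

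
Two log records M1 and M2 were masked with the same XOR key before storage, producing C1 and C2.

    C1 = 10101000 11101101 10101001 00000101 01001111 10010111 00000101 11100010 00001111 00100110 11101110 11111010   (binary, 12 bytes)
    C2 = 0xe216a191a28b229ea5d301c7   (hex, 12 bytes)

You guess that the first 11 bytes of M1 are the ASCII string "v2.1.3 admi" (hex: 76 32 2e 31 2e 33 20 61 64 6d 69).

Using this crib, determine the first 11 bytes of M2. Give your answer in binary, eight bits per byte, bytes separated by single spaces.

00111100 11001001 00100110 10100101 11000011 00101111 00000111 00011101 11001110 10011000 10000110

First, C1 ⊕ C2 = (M1 ⊕ K) ⊕ (M2 ⊕ K) = M1 ⊕ M2, so the key drops out. Then M2 = (M1 ⊕ M2) ⊕ M1 over the first 11 bytes.
byte 0: (a8 XOR e2) XOR 76 = 4a XOR 76 = 3c
byte 1: (ed XOR 16) XOR 32 = fb XOR 32 = c9
byte 2: (a9 XOR a1) XOR 2e = 08 XOR 2e = 26
byte 3: (05 XOR 91) XOR 31 = 94 XOR 31 = a5
byte 4: (4f XOR a2) XOR 2e = ed XOR 2e = c3
byte 5: (97 XOR 8b) XOR 33 = 1c XOR 33 = 2f
byte 6: (05 XOR 22) XOR 20 = 27 XOR 20 = 07
byte 7: (e2 XOR 9e) XOR 61 = 7c XOR 61 = 1d
byte 8: (0f XOR a5) XOR 64 = aa XOR 64 = ce
byte 9: (26 XOR d3) XOR 6d = f5 XOR 6d = 98
byte 10: (ee XOR 01) XOR 69 = ef XOR 69 = 86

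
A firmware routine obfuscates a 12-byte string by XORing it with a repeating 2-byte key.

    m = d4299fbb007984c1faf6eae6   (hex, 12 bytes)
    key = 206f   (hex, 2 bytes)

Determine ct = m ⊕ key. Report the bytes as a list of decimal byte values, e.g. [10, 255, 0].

The 2-byte key repeats, so the effective keystream is 20 6f 20 6f 20 6f 20 6f 20 6f 20 6f.
byte 0: 212 ⊕  32 = 244
byte 1:  41 ⊕ 111 =  70
byte 2: 159 ⊕  32 = 191
byte 3: 187 ⊕ 111 = 212
byte 4:   0 ⊕  32 =  32
byte 5: 121 ⊕ 111 =  22
byte 6: 132 ⊕  32 = 164
byte 7: 193 ⊕ 111 = 174
byte 8: 250 ⊕  32 = 218
byte 9: 246 ⊕ 111 = 153
byte 10: 234 ⊕  32 = 202
byte 11: 230 ⊕ 111 = 137

[244, 70, 191, 212, 32, 22, 164, 174, 218, 153, 202, 137]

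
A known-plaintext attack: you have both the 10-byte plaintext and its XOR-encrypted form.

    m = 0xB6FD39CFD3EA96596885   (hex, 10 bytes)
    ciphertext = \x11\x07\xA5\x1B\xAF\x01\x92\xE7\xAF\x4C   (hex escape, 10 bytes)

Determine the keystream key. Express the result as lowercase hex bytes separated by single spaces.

Since ciphertext = m ⊕ key, XORing both sides with m gives key = m ⊕ ciphertext.
182 XOR  17 = 167
253 XOR   7 = 250
 57 XOR 165 = 156
207 XOR  27 = 212
211 XOR 175 = 124
234 XOR   1 = 235
150 XOR 146 =   4
 89 XOR 231 = 190
104 XOR 175 = 199
133 XOR  76 = 201

a7 fa 9c d4 7c eb 04 be c7 c9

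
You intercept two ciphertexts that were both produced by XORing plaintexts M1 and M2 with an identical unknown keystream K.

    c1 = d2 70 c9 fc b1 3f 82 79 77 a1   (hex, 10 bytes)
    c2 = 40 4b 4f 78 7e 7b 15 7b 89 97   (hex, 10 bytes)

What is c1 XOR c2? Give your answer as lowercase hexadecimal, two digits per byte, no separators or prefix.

923b8684cf449702fe36

c1 ⊕ c2 = (M1 ⊕ K) ⊕ (M2 ⊕ K) = M1 ⊕ M2 — the shared key cancels under XOR.
11010010 ^ 01000000 = 10010010
01110000 ^ 01001011 = 00111011
11001001 ^ 01001111 = 10000110
11111100 ^ 01111000 = 10000100
10110001 ^ 01111110 = 11001111
00111111 ^ 01111011 = 01000100
10000010 ^ 00010101 = 10010111
01111001 ^ 01111011 = 00000010
01110111 ^ 10001001 = 11111110
10100001 ^ 10010111 = 00110110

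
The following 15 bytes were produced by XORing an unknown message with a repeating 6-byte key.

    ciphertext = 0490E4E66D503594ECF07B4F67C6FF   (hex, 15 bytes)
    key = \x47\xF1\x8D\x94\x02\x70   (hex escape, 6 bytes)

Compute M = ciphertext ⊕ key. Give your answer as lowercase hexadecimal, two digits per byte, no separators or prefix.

The 6-byte key repeats, so the effective keystream is 47 f1 8d 94 02 70 47 f1 8d 94 02 70 47 f1 8d.
byte 0: 00000100 ^ 01000111 = 01000011
byte 1: 10010000 ^ 11110001 = 01100001
byte 2: 11100100 ^ 10001101 = 01101001
byte 3: 11100110 ^ 10010100 = 01110010
byte 4: 01101101 ^ 00000010 = 01101111
byte 5: 01010000 ^ 01110000 = 00100000
byte 6: 00110101 ^ 01000111 = 01110010
byte 7: 10010100 ^ 11110001 = 01100101
byte 8: 11101100 ^ 10001101 = 01100001
byte 9: 11110000 ^ 10010100 = 01100100
byte 10: 01111011 ^ 00000010 = 01111001
byte 11: 01001111 ^ 01110000 = 00111111
byte 12: 01100111 ^ 01000111 = 00100000
byte 13: 11000110 ^ 11110001 = 00110111
byte 14: 11111111 ^ 10001101 = 01110010

436169726f2072656164793f203772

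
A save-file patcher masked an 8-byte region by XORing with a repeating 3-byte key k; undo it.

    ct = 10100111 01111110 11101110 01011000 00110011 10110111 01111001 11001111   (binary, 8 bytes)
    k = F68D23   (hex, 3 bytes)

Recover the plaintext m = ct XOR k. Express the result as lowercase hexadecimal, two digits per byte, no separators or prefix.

The 3-byte key repeats, so the effective keystream is f6 8d 23 f6 8d 23 f6 8d.
byte 0: 167 XOR 246 =  81
byte 1: 126 XOR 141 = 243
byte 2: 238 XOR  35 = 205
byte 3:  88 XOR 246 = 174
byte 4:  51 XOR 141 = 190
byte 5: 183 XOR  35 = 148
byte 6: 121 XOR 246 = 143
byte 7: 207 XOR 141 =  66

51f3cdaebe948f42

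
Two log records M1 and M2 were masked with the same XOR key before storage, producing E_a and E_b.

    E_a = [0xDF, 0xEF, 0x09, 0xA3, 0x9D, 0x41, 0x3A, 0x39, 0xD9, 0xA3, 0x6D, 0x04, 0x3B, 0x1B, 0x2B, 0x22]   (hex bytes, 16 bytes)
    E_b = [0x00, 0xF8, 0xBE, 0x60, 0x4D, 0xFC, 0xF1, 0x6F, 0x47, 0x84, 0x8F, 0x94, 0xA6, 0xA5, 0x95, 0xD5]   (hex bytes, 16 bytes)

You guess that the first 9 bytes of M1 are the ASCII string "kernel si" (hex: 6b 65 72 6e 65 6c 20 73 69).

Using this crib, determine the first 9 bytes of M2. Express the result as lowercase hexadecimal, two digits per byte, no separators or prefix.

b472c5adb5d1eb25f7

First, E_a ⊕ E_b = (M1 ⊕ K) ⊕ (M2 ⊕ K) = M1 ⊕ M2, so the key drops out. Then M2 = (M1 ⊕ M2) ⊕ M1 over the first 9 bytes.
byte 0: (df xor 00) xor 6b = df xor 6b = b4
byte 1: (ef xor f8) xor 65 = 17 xor 65 = 72
byte 2: (09 xor be) xor 72 = b7 xor 72 = c5
byte 3: (a3 xor 60) xor 6e = c3 xor 6e = ad
byte 4: (9d xor 4d) xor 65 = d0 xor 65 = b5
byte 5: (41 xor fc) xor 6c = bd xor 6c = d1
byte 6: (3a xor f1) xor 20 = cb xor 20 = eb
byte 7: (39 xor 6f) xor 73 = 56 xor 73 = 25
byte 8: (d9 xor 47) xor 69 = 9e xor 69 = f7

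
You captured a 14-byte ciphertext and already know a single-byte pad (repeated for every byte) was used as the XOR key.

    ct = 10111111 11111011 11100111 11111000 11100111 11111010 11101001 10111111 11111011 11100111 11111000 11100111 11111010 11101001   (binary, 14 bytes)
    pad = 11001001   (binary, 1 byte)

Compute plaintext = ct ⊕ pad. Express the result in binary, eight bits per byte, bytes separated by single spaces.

01110110 00110010 00101110 00110001 00101110 00110011 00100000 01110110 00110010 00101110 00110001 00101110 00110011 00100000

The 1-byte key repeats, so the effective keystream is c9 c9 c9 c9 c9 c9 c9 c9 c9 c9 c9 c9 c9 c9.
byte 0: bf ^ c9 = 76
byte 1: fb ^ c9 = 32
byte 2: e7 ^ c9 = 2e
byte 3: f8 ^ c9 = 31
byte 4: e7 ^ c9 = 2e
byte 5: fa ^ c9 = 33
byte 6: e9 ^ c9 = 20
byte 7: bf ^ c9 = 76
byte 8: fb ^ c9 = 32
byte 9: e7 ^ c9 = 2e
byte 10: f8 ^ c9 = 31
byte 11: e7 ^ c9 = 2e
byte 12: fa ^ c9 = 33
byte 13: e9 ^ c9 = 20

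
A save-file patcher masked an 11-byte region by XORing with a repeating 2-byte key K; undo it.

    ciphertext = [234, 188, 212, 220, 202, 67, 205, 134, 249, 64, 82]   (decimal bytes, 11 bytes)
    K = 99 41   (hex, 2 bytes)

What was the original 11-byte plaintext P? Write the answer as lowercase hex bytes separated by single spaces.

73 fd 4d 9d 53 02 54 c7 60 01 cb

The 2-byte key repeats, so the effective keystream is 99 41 99 41 99 41 99 41 99 41 99.
byte 0: ea ^ 99 = 73
byte 1: bc ^ 41 = fd
byte 2: d4 ^ 99 = 4d
byte 3: dc ^ 41 = 9d
byte 4: ca ^ 99 = 53
byte 5: 43 ^ 41 = 02
byte 6: cd ^ 99 = 54
byte 7: 86 ^ 41 = c7
byte 8: f9 ^ 99 = 60
byte 9: 40 ^ 41 = 01
byte 10: 52 ^ 99 = cb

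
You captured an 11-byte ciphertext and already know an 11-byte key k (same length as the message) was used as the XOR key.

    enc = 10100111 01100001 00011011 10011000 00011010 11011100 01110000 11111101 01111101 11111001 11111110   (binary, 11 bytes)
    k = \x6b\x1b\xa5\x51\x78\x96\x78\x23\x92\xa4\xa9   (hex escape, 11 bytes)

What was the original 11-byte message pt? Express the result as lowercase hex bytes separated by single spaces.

byte 0: a7 ^ 6b = cc
byte 1: 61 ^ 1b = 7a
byte 2: 1b ^ a5 = be
byte 3: 98 ^ 51 = c9
byte 4: 1a ^ 78 = 62
byte 5: dc ^ 96 = 4a
byte 6: 70 ^ 78 = 08
byte 7: fd ^ 23 = de
byte 8: 7d ^ 92 = ef
byte 9: f9 ^ a4 = 5d
byte 10: fe ^ a9 = 57

cc 7a be c9 62 4a 08 de ef 5d 57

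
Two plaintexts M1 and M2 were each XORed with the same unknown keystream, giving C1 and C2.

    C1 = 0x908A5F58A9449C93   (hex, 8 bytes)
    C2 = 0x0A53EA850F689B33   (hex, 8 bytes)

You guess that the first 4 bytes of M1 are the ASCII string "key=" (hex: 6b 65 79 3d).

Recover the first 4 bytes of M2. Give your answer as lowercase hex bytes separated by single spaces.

f1 bc cc e0

First, C1 ⊕ C2 = (M1 ⊕ K) ⊕ (M2 ⊕ K) = M1 ⊕ M2, so the key drops out. Then M2 = (M1 ⊕ M2) ⊕ M1 over the first 4 bytes.
byte 0: (90 ⊕ 0a) ⊕ 6b = 9a ⊕ 6b = f1
byte 1: (8a ⊕ 53) ⊕ 65 = d9 ⊕ 65 = bc
byte 2: (5f ⊕ ea) ⊕ 79 = b5 ⊕ 79 = cc
byte 3: (58 ⊕ 85) ⊕ 3d = dd ⊕ 3d = e0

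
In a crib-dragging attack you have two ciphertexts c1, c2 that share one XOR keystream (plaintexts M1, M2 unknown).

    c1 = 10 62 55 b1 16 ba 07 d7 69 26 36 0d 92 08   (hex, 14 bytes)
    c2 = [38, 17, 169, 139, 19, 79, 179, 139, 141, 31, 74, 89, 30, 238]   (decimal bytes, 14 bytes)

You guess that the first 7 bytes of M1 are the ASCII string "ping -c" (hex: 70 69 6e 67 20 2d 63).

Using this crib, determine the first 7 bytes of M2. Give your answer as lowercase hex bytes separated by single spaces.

First, c1 ⊕ c2 = (M1 ⊕ K) ⊕ (M2 ⊕ K) = M1 ⊕ M2, so the key drops out. Then M2 = (M1 ⊕ M2) ⊕ M1 over the first 7 bytes.
byte 0: (10 xor 26) xor 70 = 36 xor 70 = 46
byte 1: (62 xor 11) xor 69 = 73 xor 69 = 1a
byte 2: (55 xor a9) xor 6e = fc xor 6e = 92
byte 3: (b1 xor 8b) xor 67 = 3a xor 67 = 5d
byte 4: (16 xor 13) xor 20 = 05 xor 20 = 25
byte 5: (ba xor 4f) xor 2d = f5 xor 2d = d8
byte 6: (07 xor b3) xor 63 = b4 xor 63 = d7

46 1a 92 5d 25 d8 d7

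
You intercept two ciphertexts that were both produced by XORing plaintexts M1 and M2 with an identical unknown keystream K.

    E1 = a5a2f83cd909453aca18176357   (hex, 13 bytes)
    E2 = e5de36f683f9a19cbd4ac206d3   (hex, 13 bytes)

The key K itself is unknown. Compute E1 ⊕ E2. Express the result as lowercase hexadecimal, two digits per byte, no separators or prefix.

407cceca5af0e4a67752d56584

E1 ⊕ E2 = (M1 ⊕ K) ⊕ (M2 ⊕ K) = M1 ⊕ M2 — the shared key cancels under XOR.
165 ^ 229 =  64
162 ^ 222 = 124
248 ^  54 = 206
 60 ^ 246 = 202
217 ^ 131 =  90
  9 ^ 249 = 240
 69 ^ 161 = 228
 58 ^ 156 = 166
202 ^ 189 = 119
 24 ^  74 =  82
 23 ^ 194 = 213
 99 ^   6 = 101
 87 ^ 211 = 132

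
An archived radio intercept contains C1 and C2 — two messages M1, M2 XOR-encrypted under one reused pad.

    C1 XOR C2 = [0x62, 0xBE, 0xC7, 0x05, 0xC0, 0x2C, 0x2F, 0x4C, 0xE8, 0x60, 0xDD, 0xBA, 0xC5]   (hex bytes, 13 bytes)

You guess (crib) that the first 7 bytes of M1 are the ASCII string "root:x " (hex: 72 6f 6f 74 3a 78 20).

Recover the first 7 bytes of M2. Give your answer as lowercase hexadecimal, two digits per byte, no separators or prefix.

10d1a871fa540f

Since C1 ⊕ C2 = M1 ⊕ M2, XORing with the guessed M1 bytes yields the corresponding M2 bytes: M2 = (C1 ⊕ C2) ⊕ M1.
 98 ^ 114 =  16
190 ^ 111 = 209
199 ^ 111 = 168
  5 ^ 116 = 113
192 ^  58 = 250
 44 ^ 120 =  84
 47 ^  32 =  15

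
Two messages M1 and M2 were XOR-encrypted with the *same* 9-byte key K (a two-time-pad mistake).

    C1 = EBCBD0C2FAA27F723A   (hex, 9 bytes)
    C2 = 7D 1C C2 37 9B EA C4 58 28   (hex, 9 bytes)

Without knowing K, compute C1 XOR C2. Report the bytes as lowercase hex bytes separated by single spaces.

96 d7 12 f5 61 48 bb 2a 12

C1 ⊕ C2 = (M1 ⊕ K) ⊕ (M2 ⊕ K) = M1 ⊕ M2 — the shared key cancels under XOR.
eb xor 7d = 96
cb xor 1c = d7
d0 xor c2 = 12
c2 xor 37 = f5
fa xor 9b = 61
a2 xor ea = 48
7f xor c4 = bb
72 xor 58 = 2a
3a xor 28 = 12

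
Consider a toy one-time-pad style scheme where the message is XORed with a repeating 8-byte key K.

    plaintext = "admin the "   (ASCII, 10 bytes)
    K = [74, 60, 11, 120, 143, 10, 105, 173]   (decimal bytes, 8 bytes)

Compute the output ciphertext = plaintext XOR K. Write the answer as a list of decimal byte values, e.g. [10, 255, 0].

[43, 88, 102, 17, 225, 42, 29, 197, 47, 28]

The 8-byte key repeats, so the effective keystream is 4a 3c 0b 78 8f 0a 69 ad 4a 3c.
byte 0: 61 XOR 4a = 2b
byte 1: 64 XOR 3c = 58
byte 2: 6d XOR 0b = 66
byte 3: 69 XOR 78 = 11
byte 4: 6e XOR 8f = e1
byte 5: 20 XOR 0a = 2a
byte 6: 74 XOR 69 = 1d
byte 7: 68 XOR ad = c5
byte 8: 65 XOR 4a = 2f
byte 9: 20 XOR 3c = 1c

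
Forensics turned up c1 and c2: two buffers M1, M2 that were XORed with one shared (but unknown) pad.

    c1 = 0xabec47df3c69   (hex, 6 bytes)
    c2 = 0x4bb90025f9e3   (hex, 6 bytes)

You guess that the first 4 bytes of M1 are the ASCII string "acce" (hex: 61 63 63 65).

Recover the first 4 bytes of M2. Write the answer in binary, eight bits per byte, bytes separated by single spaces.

First, c1 ⊕ c2 = (M1 ⊕ K) ⊕ (M2 ⊕ K) = M1 ⊕ M2, so the key drops out. Then M2 = (M1 ⊕ M2) ⊕ M1 over the first 4 bytes.
byte 0: (ab ^ 4b) ^ 61 = e0 ^ 61 = 81
byte 1: (ec ^ b9) ^ 63 = 55 ^ 63 = 36
byte 2: (47 ^ 00) ^ 63 = 47 ^ 63 = 24
byte 3: (df ^ 25) ^ 65 = fa ^ 65 = 9f

10000001 00110110 00100100 10011111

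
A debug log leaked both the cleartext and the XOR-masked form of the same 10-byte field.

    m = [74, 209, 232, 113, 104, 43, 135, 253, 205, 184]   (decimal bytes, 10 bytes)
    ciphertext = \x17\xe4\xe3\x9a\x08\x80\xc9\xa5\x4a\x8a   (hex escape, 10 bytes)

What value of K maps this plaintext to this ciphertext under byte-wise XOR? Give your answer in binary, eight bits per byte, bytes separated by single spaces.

Since ciphertext = m ⊕ K, XORing both sides with m gives K = m ⊕ ciphertext.
01001010 ^ 00010111 = 01011101
11010001 ^ 11100100 = 00110101
11101000 ^ 11100011 = 00001011
01110001 ^ 10011010 = 11101011
01101000 ^ 00001000 = 01100000
00101011 ^ 10000000 = 10101011
10000111 ^ 11001001 = 01001110
11111101 ^ 10100101 = 01011000
11001101 ^ 01001010 = 10000111
10111000 ^ 10001010 = 00110010

01011101 00110101 00001011 11101011 01100000 10101011 01001110 01011000 10000111 00110010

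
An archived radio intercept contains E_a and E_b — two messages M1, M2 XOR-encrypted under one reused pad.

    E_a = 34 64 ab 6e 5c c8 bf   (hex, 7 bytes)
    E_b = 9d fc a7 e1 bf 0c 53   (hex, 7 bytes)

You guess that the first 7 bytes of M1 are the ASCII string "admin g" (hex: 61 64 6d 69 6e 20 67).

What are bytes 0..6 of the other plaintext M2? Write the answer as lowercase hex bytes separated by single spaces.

First, E_a ⊕ E_b = (M1 ⊕ K) ⊕ (M2 ⊕ K) = M1 ⊕ M2, so the key drops out. Then M2 = (M1 ⊕ M2) ⊕ M1 over the first 7 bytes.
byte 0: (34 ⊕ 9d) ⊕ 61 = a9 ⊕ 61 = c8
byte 1: (64 ⊕ fc) ⊕ 64 = 98 ⊕ 64 = fc
byte 2: (ab ⊕ a7) ⊕ 6d = 0c ⊕ 6d = 61
byte 3: (6e ⊕ e1) ⊕ 69 = 8f ⊕ 69 = e6
byte 4: (5c ⊕ bf) ⊕ 6e = e3 ⊕ 6e = 8d
byte 5: (c8 ⊕ 0c) ⊕ 20 = c4 ⊕ 20 = e4
byte 6: (bf ⊕ 53) ⊕ 67 = ec ⊕ 67 = 8b

c8 fc 61 e6 8d e4 8b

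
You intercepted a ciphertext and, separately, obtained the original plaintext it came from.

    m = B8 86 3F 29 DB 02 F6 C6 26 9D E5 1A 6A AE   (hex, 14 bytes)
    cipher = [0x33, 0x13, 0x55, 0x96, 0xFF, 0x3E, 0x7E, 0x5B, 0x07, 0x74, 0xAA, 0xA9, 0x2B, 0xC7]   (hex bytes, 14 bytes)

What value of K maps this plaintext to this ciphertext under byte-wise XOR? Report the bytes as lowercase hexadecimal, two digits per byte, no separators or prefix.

Since cipher = m ⊕ K, XORing both sides with m gives K = m ⊕ cipher.
byte 0: 184 XOR  51 = 139
byte 1: 134 XOR  19 = 149
byte 2:  63 XOR  85 = 106
byte 3:  41 XOR 150 = 191
byte 4: 219 XOR 255 =  36
byte 5:   2 XOR  62 =  60
byte 6: 246 XOR 126 = 136
byte 7: 198 XOR  91 = 157
byte 8:  38 XOR   7 =  33
byte 9: 157 XOR 116 = 233
byte 10: 229 XOR 170 =  79
byte 11:  26 XOR 169 = 179
byte 12: 106 XOR  43 =  65
byte 13: 174 XOR 199 = 105

8b956abf243c889d21e94fb34169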